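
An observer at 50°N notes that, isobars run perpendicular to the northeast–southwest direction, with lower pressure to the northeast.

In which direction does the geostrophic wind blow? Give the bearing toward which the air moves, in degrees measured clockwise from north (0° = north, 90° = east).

135°

The pressure-gradient force points toward the northeast (bearing 045°).
Geostrophic balance: in the Northern Hemisphere the Coriolis force deflects motion to the right, so the geostrophic wind blows 90° to the right of the pressure-gradient force (low pressure on the left).
Rotating 045° by 90° clockwise gives 135° — the wind blows toward the southeast.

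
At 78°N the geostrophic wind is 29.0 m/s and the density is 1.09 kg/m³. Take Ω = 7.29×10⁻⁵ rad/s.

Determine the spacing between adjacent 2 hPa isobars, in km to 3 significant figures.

Coriolis parameter at 78°N:
f = 2Ω sin φ = 2 × 7.29×10⁻⁵ × sin 78° = 1.43×10⁻⁴ s⁻¹
Geostrophic balance rearranged: |∂P/∂n| = f ρ V_g
|∂P/∂n| = 1.43×10⁻⁴ × 1.09 × 29.0 = 4.51×10⁻³ Pa/m
Isobar spacing: Δn = ΔP/|∂P/∂n| = 200 Pa / 4.51×10⁻³ Pa/m = 44365 m ≈ 44.4 km

44.4 km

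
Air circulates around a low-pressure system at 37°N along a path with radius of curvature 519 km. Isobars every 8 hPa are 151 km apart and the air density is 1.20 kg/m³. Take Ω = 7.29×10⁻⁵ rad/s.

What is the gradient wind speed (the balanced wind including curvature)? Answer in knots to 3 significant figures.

Coriolis parameter at 37°N:
f = 2Ω sin φ = 2 × 7.29×10⁻⁵ × sin 37° = 8.77×10⁻⁵ s⁻¹
Pressure gradient: |∂P/∂n| = 800 Pa / 151000 m = 5.30×10⁻³ Pa/m
Geostrophic speed: V_g = |∂P/∂n|/(fρ) = 5.30×10⁻³/(8.77×10⁻⁵ × 1.20) = 50.3 m/s
Around a low, centrifugal force acts outward with Coriolis, so pressure-gradient force balances both:
(1/ρ)|∂P/∂n| = fV + V²/R  →  V² + fR·V − fR·V_g = 0
With fR = 8.77×10⁻⁵ × 519×10³ m = 45.5 m/s:
V = [−fR + √((fR)² + 4 fR V_g)]/2 = [−45.5 + √(45.5² + 4×45.5×50.3)]/2 = 30.2 m/s
Subgeostrophic (V < V_g = 50.3 m/s), as expected around a low.
Converting: 30.2 m/s × 1.944 = 58.8 knots

58.8 knots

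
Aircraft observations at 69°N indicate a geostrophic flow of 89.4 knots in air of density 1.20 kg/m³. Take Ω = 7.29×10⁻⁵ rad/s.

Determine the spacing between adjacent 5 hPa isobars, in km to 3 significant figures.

Coriolis parameter at 69°N:
f = 2Ω sin φ = 2 × 7.29×10⁻⁵ × sin 69° = 1.36×10⁻⁴ s⁻¹
Wind speed in SI: 89.4 knots = 46.0 m/s
Geostrophic balance rearranged: |∂P/∂n| = f ρ V_g
|∂P/∂n| = 1.36×10⁻⁴ × 1.20 × 46.0 = 7.51×10⁻³ Pa/m
Isobar spacing: Δn = ΔP/|∂P/∂n| = 500 Pa / 7.51×10⁻³ Pa/m = 66559 m ≈ 66.6 km

66.6 km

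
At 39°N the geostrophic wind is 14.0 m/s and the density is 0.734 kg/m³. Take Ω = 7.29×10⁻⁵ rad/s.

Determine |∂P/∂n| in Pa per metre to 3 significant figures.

9.43×10⁻⁴ Pa/m

Coriolis parameter at 39°N:
f = 2Ω sin φ = 2 × 7.29×10⁻⁵ × sin 39° = 9.18×10⁻⁵ s⁻¹
Geostrophic balance rearranged: |∂P/∂n| = f ρ V_g
|∂P/∂n| = 9.18×10⁻⁵ × 0.734 × 14.0 = 9.43×10⁻⁴ Pa/m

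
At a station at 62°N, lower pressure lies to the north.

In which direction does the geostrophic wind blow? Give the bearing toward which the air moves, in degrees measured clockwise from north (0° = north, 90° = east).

090°

The pressure-gradient force points toward the north (bearing 000°).
Geostrophic balance: in the Northern Hemisphere the Coriolis force deflects motion to the right, so the geostrophic wind blows 90° to the right of the pressure-gradient force (low pressure on the left).
Rotating 000° by 90° clockwise gives 090° — the wind blows toward the east.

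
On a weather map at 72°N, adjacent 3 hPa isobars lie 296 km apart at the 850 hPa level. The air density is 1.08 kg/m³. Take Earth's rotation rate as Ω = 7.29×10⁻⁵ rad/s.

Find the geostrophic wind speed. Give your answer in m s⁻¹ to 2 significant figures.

Coriolis parameter at 72°N:
f = 2Ω sin φ = 2 × 7.29×10⁻⁵ × sin 72° = 1.39×10⁻⁴ s⁻¹
Pressure gradient: |∂P/∂n| = 300 Pa / 296000 m = 1.01×10⁻³ Pa/m
Geostrophic balance (pressure-gradient force = Coriolis force):
V_g = (1/(fρ)) |∂P/∂n| = 1.01×10⁻³ / (1.39×10⁻⁴ × 1.08) = 6.77 m/s

6.8 m s⁻¹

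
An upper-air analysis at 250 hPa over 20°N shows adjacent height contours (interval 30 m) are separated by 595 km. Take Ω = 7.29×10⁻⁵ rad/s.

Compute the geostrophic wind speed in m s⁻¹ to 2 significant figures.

Coriolis parameter at 20°N:
f = 2Ω sin φ = 2 × 7.29×10⁻⁵ × sin 20° = 4.99×10⁻⁵ s⁻¹
Height gradient: |∂Z/∂n| = 30 m / 595000 m = 5.04×10⁻⁵
On a pressure surface, geostrophic balance gives V_g = (g/f)|∂Z/∂n|:
V_g = 9.81 × 5.04×10⁻⁵ / 4.99×10⁻⁵ = 9.92 m/s

9.9 m s⁻¹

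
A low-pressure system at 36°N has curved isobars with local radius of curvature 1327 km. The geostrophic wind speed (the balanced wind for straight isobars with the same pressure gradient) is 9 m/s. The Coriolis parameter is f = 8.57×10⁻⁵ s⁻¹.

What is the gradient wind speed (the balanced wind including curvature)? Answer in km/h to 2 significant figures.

Around a low, centrifugal force acts outward with Coriolis, so pressure-gradient force balances both:
(1/ρ)|∂P/∂n| = fV + V²/R  →  V² + fR·V − fR·V_g = 0
With fR = 8.57×10⁻⁵ × 1327×10³ m = 114 m/s:
V = [−fR + √((fR)² + 4 fR V_g)]/2 = [−114 + √(114² + 4×114×9)]/2 = 8.38 m/s
Subgeostrophic (V < V_g = 9 m/s), as expected around a low.
Converting: 8.38 m/s × 3.6 = 30 km/h

30 km/h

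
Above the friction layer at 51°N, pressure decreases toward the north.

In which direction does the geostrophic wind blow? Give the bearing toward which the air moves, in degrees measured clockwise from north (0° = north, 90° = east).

The pressure-gradient force points toward the north (bearing 000°).
Geostrophic balance: in the Northern Hemisphere the Coriolis force deflects motion to the right, so the geostrophic wind blows 90° to the right of the pressure-gradient force (low pressure on the left).
Rotating 000° by 90° clockwise gives 090° — the wind blows toward the east.

090°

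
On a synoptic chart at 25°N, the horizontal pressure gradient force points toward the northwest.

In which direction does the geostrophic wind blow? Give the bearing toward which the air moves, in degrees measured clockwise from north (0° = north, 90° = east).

045°

The pressure-gradient force points toward the northwest (bearing 315°).
Geostrophic balance: in the Northern Hemisphere the Coriolis force deflects motion to the right, so the geostrophic wind blows 90° to the right of the pressure-gradient force (low pressure on the left).
Rotating 315° by 90° clockwise gives 045° — the wind blows toward the northeast.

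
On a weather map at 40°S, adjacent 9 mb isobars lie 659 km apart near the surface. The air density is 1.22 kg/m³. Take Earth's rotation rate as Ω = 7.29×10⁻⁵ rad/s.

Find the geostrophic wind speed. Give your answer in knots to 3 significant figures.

Coriolis parameter at 40°S:
f = 2Ω sin φ = 2 × 7.29×10⁻⁵ × sin 40° = 9.37×10⁻⁵ s⁻¹
Pressure gradient: |∂P/∂n| = 900 Pa / 659000 m = 1.37×10⁻³ Pa/m
Geostrophic balance (pressure-gradient force = Coriolis force):
V_g = (1/(fρ)) |∂P/∂n| = 1.37×10⁻³ / (9.37×10⁻⁵ × 1.22) = 11.9 m/s
Converting: 11.9 m/s × 1.944 = 23.2 knots

23.2 knots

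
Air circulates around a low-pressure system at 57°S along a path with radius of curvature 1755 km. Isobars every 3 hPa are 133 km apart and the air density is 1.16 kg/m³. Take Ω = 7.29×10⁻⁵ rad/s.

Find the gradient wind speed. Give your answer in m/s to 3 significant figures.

Coriolis parameter at 57°S:
f = 2Ω sin φ = 2 × 7.29×10⁻⁵ × sin 57° = 1.22×10⁻⁴ s⁻¹
Pressure gradient: |∂P/∂n| = 300 Pa / 133000 m = 2.26×10⁻³ Pa/m
Geostrophic speed: V_g = |∂P/∂n|/(fρ) = 2.26×10⁻³/(1.22×10⁻⁴ × 1.16) = 15.9 m/s
Around a low, centrifugal force acts outward with Coriolis, so pressure-gradient force balances both:
(1/ρ)|∂P/∂n| = fV + V²/R  →  V² + fR·V − fR·V_g = 0
With fR = 1.22×10⁻⁴ × 1755×10³ m = 215 m/s:
V = [−fR + √((fR)² + 4 fR V_g)]/2 = [−215 + √(215² + 4×215×15.9)]/2 = 14.9 m/s
Subgeostrophic (V < V_g = 15.9 m/s), as expected around a low.

14.9 m/s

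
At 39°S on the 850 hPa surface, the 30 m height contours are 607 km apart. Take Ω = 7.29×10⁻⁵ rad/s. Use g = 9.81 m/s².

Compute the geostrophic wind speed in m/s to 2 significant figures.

5.3 m/s

Coriolis parameter at 39°S:
f = 2Ω sin φ = 2 × 7.29×10⁻⁵ × sin 39° = 9.18×10⁻⁵ s⁻¹
Height gradient: |∂Z/∂n| = 30 m / 607000 m = 4.94×10⁻⁵
On a pressure surface, geostrophic balance gives V_g = (g/f)|∂Z/∂n|:
V_g = 9.81 × 4.94×10⁻⁵ / 9.18×10⁻⁵ = 5.28 m/s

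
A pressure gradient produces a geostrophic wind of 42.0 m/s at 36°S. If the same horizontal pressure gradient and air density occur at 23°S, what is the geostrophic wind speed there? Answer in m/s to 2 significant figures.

With the same pressure gradient and density, V_g ∝ 1/f ∝ 1/sin φ.
V₂ = V₁ · sin φ₁ / sin φ₂ = 42.0 × sin 36° / sin 23°
V₂ = 42.0 × 0.5878/0.3907 = 63 m/s

63 m/s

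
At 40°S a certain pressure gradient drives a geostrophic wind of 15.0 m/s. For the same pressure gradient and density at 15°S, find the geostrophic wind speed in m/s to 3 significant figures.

With the same pressure gradient and density, V_g ∝ 1/f ∝ 1/sin φ.
V₂ = V₁ · sin φ₁ / sin φ₂ = 15.0 × sin 40° / sin 15°
V₂ = 15.0 × 0.6428/0.2588 = 37.3 m/s

37.3 m/s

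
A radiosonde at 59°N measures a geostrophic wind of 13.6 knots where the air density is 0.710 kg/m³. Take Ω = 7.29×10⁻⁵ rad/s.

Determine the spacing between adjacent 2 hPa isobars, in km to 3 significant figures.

322 km

Coriolis parameter at 59°N:
f = 2Ω sin φ = 2 × 7.29×10⁻⁵ × sin 59° = 1.25×10⁻⁴ s⁻¹
Wind speed in SI: 13.6 knots = 7.00 m/s
Geostrophic balance rearranged: |∂P/∂n| = f ρ V_g
|∂P/∂n| = 1.25×10⁻⁴ × 0.710 × 7.00 = 6.21×10⁻⁴ Pa/m
Isobar spacing: Δn = ΔP/|∂P/∂n| = 200 Pa / 6.21×10⁻⁴ Pa/m = 322160 m ≈ 322 km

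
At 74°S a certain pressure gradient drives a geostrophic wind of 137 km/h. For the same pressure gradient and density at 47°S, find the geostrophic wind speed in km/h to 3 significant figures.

180 km/h

With the same pressure gradient and density, V_g ∝ 1/f ∝ 1/sin φ.
V₂ = V₁ · sin φ₁ / sin φ₂ = 137 × sin 74° / sin 47°
V₂ = 137 × 0.9613/0.7314 = 180 km/h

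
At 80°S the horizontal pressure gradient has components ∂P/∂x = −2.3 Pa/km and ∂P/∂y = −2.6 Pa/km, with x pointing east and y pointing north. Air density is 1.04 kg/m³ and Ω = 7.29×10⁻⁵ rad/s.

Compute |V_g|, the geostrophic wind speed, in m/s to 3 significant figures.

23.2 m/s

Coriolis parameter at 80°S:
f = 2Ω sin φ = 2 × 7.29×10⁻⁵ × sin 80° = 1.44×10⁻⁴ s⁻¹
In the Southern Hemisphere f is negative: f = −1.44×10⁻⁴ s⁻¹.
Component geostrophic relations (x east, y north):
u_g = −(1/(fρ)) ∂P/∂y,  v_g = (1/(fρ)) ∂P/∂x
u_g = −(−2.6×10⁻³)/(−1.44×10⁻⁴ × 1.04) = −17.4 m/s;  v_g = (−2.3×10⁻³)/(−1.44×10⁻⁴ × 1.04) = 15.4 m/s
|V_g| = √(u_g² + v_g²) = 23.2 m/s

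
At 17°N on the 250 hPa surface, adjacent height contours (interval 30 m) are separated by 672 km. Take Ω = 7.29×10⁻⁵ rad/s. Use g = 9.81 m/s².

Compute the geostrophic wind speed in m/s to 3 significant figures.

Coriolis parameter at 17°N:
f = 2Ω sin φ = 2 × 7.29×10⁻⁵ × sin 17° = 4.26×10⁻⁵ s⁻¹
Height gradient: |∂Z/∂n| = 30 m / 672000 m = 4.46×10⁻⁵
On a pressure surface, geostrophic balance gives V_g = (g/f)|∂Z/∂n|:
V_g = 9.81 × 4.46×10⁻⁵ / 4.26×10⁻⁵ = 10.3 m/s

10.3 m/s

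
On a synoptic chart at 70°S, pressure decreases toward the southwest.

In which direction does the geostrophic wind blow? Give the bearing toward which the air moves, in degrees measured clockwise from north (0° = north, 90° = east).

135°

The pressure-gradient force points toward the southwest (bearing 225°).
Geostrophic balance: in the Southern Hemisphere the Coriolis force deflects motion to the left, so the geostrophic wind blows 90° to the left of the pressure-gradient force (low pressure on the right).
Rotating 225° by 90° counterclockwise gives 135° — the wind blows toward the southeast.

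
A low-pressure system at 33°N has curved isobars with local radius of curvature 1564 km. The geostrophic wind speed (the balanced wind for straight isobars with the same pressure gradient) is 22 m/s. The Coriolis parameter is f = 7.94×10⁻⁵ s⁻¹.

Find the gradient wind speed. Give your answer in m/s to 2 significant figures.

19 m/s

Around a low, centrifugal force acts outward with Coriolis, so pressure-gradient force balances both:
(1/ρ)|∂P/∂n| = fV + V²/R  →  V² + fR·V − fR·V_g = 0
With fR = 7.94×10⁻⁵ × 1564×10³ m = 124 m/s:
V = [−fR + √((fR)² + 4 fR V_g)]/2 = [−124 + √(124² + 4×124×22)]/2 = 19.1 m/s
Subgeostrophic (V < V_g = 22 m/s), as expected around a low.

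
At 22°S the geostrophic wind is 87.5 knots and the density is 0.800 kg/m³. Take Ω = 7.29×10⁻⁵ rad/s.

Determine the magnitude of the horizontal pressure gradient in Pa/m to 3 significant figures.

Coriolis parameter at 22°S:
f = 2Ω sin φ = 2 × 7.29×10⁻⁵ × sin 22° = 5.46×10⁻⁵ s⁻¹
Wind speed in SI: 87.5 knots = 45.0 m/s
Geostrophic balance rearranged: |∂P/∂n| = f ρ V_g
|∂P/∂n| = 5.46×10⁻⁵ × 0.800 × 45.0 = 1.97×10⁻³ Pa/m

1.97×10⁻³ Pa/m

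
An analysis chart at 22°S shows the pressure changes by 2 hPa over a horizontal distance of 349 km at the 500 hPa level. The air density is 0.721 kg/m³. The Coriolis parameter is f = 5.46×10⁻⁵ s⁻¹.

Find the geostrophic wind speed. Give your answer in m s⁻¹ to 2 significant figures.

15 m s⁻¹

Pressure gradient: |∂P/∂n| = 200 Pa / 349000 m = 5.73×10⁻⁴ Pa/m
Geostrophic balance (pressure-gradient force = Coriolis force):
V_g = (1/(fρ)) |∂P/∂n| = 5.73×10⁻⁴ / (5.46×10⁻⁵ × 0.721) = 14.6 m/s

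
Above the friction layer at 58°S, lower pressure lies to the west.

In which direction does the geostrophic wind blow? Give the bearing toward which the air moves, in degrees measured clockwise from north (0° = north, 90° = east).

180°

The pressure-gradient force points toward the west (bearing 270°).
Geostrophic balance: in the Southern Hemisphere the Coriolis force deflects motion to the left, so the geostrophic wind blows 90° to the left of the pressure-gradient force (low pressure on the right).
Rotating 270° by 90° counterclockwise gives 180° — the wind blows toward the south.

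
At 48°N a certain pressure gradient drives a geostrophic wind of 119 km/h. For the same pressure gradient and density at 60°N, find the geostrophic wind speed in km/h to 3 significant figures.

With the same pressure gradient and density, V_g ∝ 1/f ∝ 1/sin φ.
V₂ = V₁ · sin φ₁ / sin φ₂ = 119 × sin 48° / sin 60°
V₂ = 119 × 0.7431/0.8660 = 102 km/h

102 km/h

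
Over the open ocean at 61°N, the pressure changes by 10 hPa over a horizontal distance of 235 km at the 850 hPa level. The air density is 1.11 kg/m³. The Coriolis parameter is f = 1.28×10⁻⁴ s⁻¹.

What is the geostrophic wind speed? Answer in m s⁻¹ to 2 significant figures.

Pressure gradient: |∂P/∂n| = 1000 Pa / 235000 m = 4.26×10⁻³ Pa/m
Geostrophic balance (pressure-gradient force = Coriolis force):
V_g = (1/(fρ)) |∂P/∂n| = 4.26×10⁻³ / (1.28×10⁻⁴ × 1.11) = 30.0 m/s

30 m s⁻¹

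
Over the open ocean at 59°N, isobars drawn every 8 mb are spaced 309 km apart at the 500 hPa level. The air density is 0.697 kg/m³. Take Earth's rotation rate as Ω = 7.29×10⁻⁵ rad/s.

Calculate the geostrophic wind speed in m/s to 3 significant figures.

29.7 m/s

Coriolis parameter at 59°N:
f = 2Ω sin φ = 2 × 7.29×10⁻⁵ × sin 59° = 1.25×10⁻⁴ s⁻¹
Pressure gradient: |∂P/∂n| = 800 Pa / 309000 m = 2.59×10⁻³ Pa/m
Geostrophic balance (pressure-gradient force = Coriolis force):
V_g = (1/(fρ)) |∂P/∂n| = 2.59×10⁻³ / (1.25×10⁻⁴ × 0.697) = 29.7 m/s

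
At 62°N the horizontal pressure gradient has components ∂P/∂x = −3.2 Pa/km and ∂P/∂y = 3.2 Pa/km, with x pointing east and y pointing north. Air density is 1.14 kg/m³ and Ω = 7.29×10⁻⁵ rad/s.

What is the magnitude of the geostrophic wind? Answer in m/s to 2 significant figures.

Coriolis parameter at 62°N:
f = 2Ω sin φ = 2 × 7.29×10⁻⁵ × sin 62° = 1.29×10⁻⁴ s⁻¹
Component geostrophic relations (x east, y north):
u_g = −(1/(fρ)) ∂P/∂y,  v_g = (1/(fρ)) ∂P/∂x
u_g = −(3.2×10⁻³)/(1.29×10⁻⁴ × 1.14) = −21.8 m/s;  v_g = (−3.2×10⁻³)/(1.29×10⁻⁴ × 1.14) = −21.8 m/s
|V_g| = √(u_g² + v_g²) = 30.8 m/s

31 m/s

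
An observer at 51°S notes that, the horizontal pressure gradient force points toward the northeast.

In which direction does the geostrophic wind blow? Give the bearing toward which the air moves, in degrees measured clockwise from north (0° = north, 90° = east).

315°

The pressure-gradient force points toward the northeast (bearing 045°).
Geostrophic balance: in the Southern Hemisphere the Coriolis force deflects motion to the left, so the geostrophic wind blows 90° to the left of the pressure-gradient force (low pressure on the right).
Rotating 045° by 90° counterclockwise gives 315° — the wind blows toward the northwest.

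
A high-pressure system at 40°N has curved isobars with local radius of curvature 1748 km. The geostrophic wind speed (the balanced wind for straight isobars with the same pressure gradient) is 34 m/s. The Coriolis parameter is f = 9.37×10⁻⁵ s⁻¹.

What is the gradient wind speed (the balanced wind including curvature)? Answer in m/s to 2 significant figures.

Around a high, pressure-gradient force acts outward with centrifugal, so Coriolis balances both:
fV = (1/ρ)|∂P/∂n| + V²/R  →  V² − fR·V + fR·V_g = 0
With fR = 9.37×10⁻⁵ × 1748×10³ m = 164 m/s:
V = [fR − √((fR)² − 4 fR V_g)]/2 = [164 − √(164² − 4×164×34)]/2 = 48.2 m/s
Supergeostrophic (V > V_g = 34 m/s), as expected around a high.

48 m/s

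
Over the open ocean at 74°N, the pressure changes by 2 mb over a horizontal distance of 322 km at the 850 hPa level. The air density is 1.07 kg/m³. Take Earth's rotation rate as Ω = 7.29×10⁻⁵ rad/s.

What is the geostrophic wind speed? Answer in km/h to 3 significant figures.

Coriolis parameter at 74°N:
f = 2Ω sin φ = 2 × 7.29×10⁻⁵ × sin 74° = 1.40×10⁻⁴ s⁻¹
Pressure gradient: |∂P/∂n| = 200 Pa / 322000 m = 6.21×10⁻⁴ Pa/m
Geostrophic balance (pressure-gradient force = Coriolis force):
V_g = (1/(fρ)) |∂P/∂n| = 6.21×10⁻⁴ / (1.40×10⁻⁴ × 1.07) = 4.14 m/s
Converting: 4.14 m/s × 3.6 = 14.9 km/h

14.9 km/h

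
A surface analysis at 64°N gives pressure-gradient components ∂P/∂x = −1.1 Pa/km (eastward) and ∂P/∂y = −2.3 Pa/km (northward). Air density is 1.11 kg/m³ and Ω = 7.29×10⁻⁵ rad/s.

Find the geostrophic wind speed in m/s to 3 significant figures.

17.5 m/s

Coriolis parameter at 64°N:
f = 2Ω sin φ = 2 × 7.29×10⁻⁵ × sin 64° = 1.31×10⁻⁴ s⁻¹
Component geostrophic relations (x east, y north):
u_g = −(1/(fρ)) ∂P/∂y,  v_g = (1/(fρ)) ∂P/∂x
u_g = −(−2.3×10⁻³)/(1.31×10⁻⁴ × 1.11) = 15.8 m/s;  v_g = (−1.1×10⁻³)/(1.31×10⁻⁴ × 1.11) = −7.56 m/s
|V_g| = √(u_g² + v_g²) = 17.5 m/s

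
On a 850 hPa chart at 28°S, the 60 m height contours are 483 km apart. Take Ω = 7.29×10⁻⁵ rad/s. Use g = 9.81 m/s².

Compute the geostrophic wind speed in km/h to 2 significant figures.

Coriolis parameter at 28°S:
f = 2Ω sin φ = 2 × 7.29×10⁻⁵ × sin 28° = 6.84×10⁻⁵ s⁻¹
Height gradient: |∂Z/∂n| = 60 m / 483000 m = 1.24×10⁻⁴
On a pressure surface, geostrophic balance gives V_g = (g/f)|∂Z/∂n|:
V_g = 9.81 × 1.24×10⁻⁴ / 6.84×10⁻⁵ = 17.8 m/s
Converting: 17.8 m/s × 3.6 = 64 km/h

64 km/h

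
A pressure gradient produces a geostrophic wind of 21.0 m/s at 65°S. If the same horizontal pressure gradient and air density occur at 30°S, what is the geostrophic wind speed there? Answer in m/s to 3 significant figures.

With the same pressure gradient and density, V_g ∝ 1/f ∝ 1/sin φ.
V₂ = V₁ · sin φ₁ / sin φ₂ = 21.0 × sin 65° / sin 30°
V₂ = 21.0 × 0.9063/0.5000 = 38.1 m/s

38.1 m/s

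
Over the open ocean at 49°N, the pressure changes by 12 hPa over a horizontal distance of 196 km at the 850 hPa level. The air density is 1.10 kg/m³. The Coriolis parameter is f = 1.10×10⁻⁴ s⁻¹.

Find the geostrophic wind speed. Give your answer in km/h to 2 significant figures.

Pressure gradient: |∂P/∂n| = 1200 Pa / 196000 m = 6.12×10⁻³ Pa/m
Geostrophic balance (pressure-gradient force = Coriolis force):
V_g = (1/(fρ)) |∂P/∂n| = 6.12×10⁻³ / (1.10×10⁻⁴ × 1.10) = 50.6 m/s
Converting: 50.6 m/s × 3.6 = 180 km/h

180 km/h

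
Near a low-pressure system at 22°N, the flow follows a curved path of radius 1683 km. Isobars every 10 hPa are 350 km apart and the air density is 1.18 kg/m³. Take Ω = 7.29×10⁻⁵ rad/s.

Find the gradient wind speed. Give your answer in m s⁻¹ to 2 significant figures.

Coriolis parameter at 22°N:
f = 2Ω sin φ = 2 × 7.29×10⁻⁵ × sin 22° = 5.46×10⁻⁵ s⁻¹
Pressure gradient: |∂P/∂n| = 1000 Pa / 350000 m = 2.86×10⁻³ Pa/m
Geostrophic speed: V_g = |∂P/∂n|/(fρ) = 2.86×10⁻³/(5.46×10⁻⁵ × 1.18) = 44.3 m/s
Around a low, centrifugal force acts outward with Coriolis, so pressure-gradient force balances both:
(1/ρ)|∂P/∂n| = fV + V²/R  →  V² + fR·V − fR·V_g = 0
With fR = 5.46×10⁻⁵ × 1683×10³ m = 91.9 m/s:
V = [−fR + √((fR)² + 4 fR V_g)]/2 = [−91.9 + √(91.9² + 4×91.9×44.3)]/2 = 32.7 m/s
Subgeostrophic (V < V_g = 44.3 m/s), as expected around a low.

33 m s⁻¹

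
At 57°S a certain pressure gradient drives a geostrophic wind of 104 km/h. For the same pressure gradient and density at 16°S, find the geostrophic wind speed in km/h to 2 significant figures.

With the same pressure gradient and density, V_g ∝ 1/f ∝ 1/sin φ.
V₂ = V₁ · sin φ₁ / sin φ₂ = 104 × sin 57° / sin 16°
V₂ = 104 × 0.8387/0.2756 = 320 km/h

320 km/h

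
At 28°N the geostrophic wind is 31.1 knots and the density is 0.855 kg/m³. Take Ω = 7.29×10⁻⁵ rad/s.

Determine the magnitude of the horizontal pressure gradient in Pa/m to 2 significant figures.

Coriolis parameter at 28°N:
f = 2Ω sin φ = 2 × 7.29×10⁻⁵ × sin 28° = 6.84×10⁻⁵ s⁻¹
Wind speed in SI: 31.1 knots = 16.0 m/s
Geostrophic balance rearranged: |∂P/∂n| = f ρ V_g
|∂P/∂n| = 6.84×10⁻⁵ × 0.855 × 16.0 = 9.36×10⁻⁴ Pa/m

9.4×10⁻⁴ Pa/m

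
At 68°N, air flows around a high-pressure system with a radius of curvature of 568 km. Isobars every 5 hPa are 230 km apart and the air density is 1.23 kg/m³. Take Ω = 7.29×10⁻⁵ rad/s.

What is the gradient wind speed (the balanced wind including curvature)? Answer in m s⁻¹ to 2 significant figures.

Coriolis parameter at 68°N:
f = 2Ω sin φ = 2 × 7.29×10⁻⁵ × sin 68° = 1.35×10⁻⁴ s⁻¹
Pressure gradient: |∂P/∂n| = 500 Pa / 230000 m = 2.17×10⁻³ Pa/m
Geostrophic speed: V_g = |∂P/∂n|/(fρ) = 2.17×10⁻³/(1.35×10⁻⁴ × 1.23) = 13.1 m/s
Around a high, pressure-gradient force acts outward with centrifugal, so Coriolis balances both:
fV = (1/ρ)|∂P/∂n| + V²/R  →  V² − fR·V + fR·V_g = 0
With fR = 1.35×10⁻⁴ × 568×10³ m = 76.8 m/s:
V = [fR − √((fR)² − 4 fR V_g)]/2 = [76.8 − √(76.8² − 4×76.8×13.1)]/2 = 16.7 m/s
Supergeostrophic (V > V_g = 13.1 m/s), as expected around a high.

17 m s⁻¹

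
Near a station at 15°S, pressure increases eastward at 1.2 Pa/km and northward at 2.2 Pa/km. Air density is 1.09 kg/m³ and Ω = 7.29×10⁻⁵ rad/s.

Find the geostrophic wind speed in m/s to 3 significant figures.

Coriolis parameter at 15°S:
f = 2Ω sin φ = 2 × 7.29×10⁻⁵ × sin 15° = 3.77×10⁻⁵ s⁻¹
In the Southern Hemisphere f is negative: f = −3.77×10⁻⁵ s⁻¹.
Component geostrophic relations (x east, y north):
u_g = −(1/(fρ)) ∂P/∂y,  v_g = (1/(fρ)) ∂P/∂x
u_g = −(2.2×10⁻³)/(−3.77×10⁻⁵ × 1.09) = 53.5 m/s;  v_g = (1.2×10⁻³)/(−3.77×10⁻⁵ × 1.09) = −29.2 m/s
|V_g| = √(u_g² + v_g²) = 60.9 m/s

60.9 m/s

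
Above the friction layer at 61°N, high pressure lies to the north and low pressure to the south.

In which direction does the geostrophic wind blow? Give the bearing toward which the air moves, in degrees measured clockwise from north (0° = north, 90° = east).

The pressure-gradient force points toward the south (bearing 180°).
Geostrophic balance: in the Northern Hemisphere the Coriolis force deflects motion to the right, so the geostrophic wind blows 90° to the right of the pressure-gradient force (low pressure on the left).
Rotating 180° by 90° clockwise gives 270° — the wind blows toward the west.

270°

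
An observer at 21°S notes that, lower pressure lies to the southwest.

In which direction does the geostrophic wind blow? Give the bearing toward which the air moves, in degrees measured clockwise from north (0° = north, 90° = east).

The pressure-gradient force points toward the southwest (bearing 225°).
Geostrophic balance: in the Southern Hemisphere the Coriolis force deflects motion to the left, so the geostrophic wind blows 90° to the left of the pressure-gradient force (low pressure on the right).
Rotating 225° by 90° counterclockwise gives 135° — the wind blows toward the southeast.

135°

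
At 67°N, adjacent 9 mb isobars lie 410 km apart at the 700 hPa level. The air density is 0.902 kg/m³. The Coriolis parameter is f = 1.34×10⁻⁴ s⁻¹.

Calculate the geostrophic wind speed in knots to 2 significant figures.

35 knots

Pressure gradient: |∂P/∂n| = 900 Pa / 410000 m = 2.20×10⁻³ Pa/m
Geostrophic balance (pressure-gradient force = Coriolis force):
V_g = (1/(fρ)) |∂P/∂n| = 2.20×10⁻³ / (1.34×10⁻⁴ × 0.902) = 18.2 m/s
Converting: 18.2 m/s × 1.944 = 35 knots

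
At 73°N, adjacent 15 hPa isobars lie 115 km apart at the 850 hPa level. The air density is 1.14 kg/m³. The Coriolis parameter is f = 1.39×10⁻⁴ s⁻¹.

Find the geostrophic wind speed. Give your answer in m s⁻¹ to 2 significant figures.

82 m s⁻¹

Pressure gradient: |∂P/∂n| = 1500 Pa / 115000 m = 1.30×10⁻² Pa/m
Geostrophic balance (pressure-gradient force = Coriolis force):
V_g = (1/(fρ)) |∂P/∂n| = 1.30×10⁻² / (1.39×10⁻⁴ × 1.14) = 82.3 m/s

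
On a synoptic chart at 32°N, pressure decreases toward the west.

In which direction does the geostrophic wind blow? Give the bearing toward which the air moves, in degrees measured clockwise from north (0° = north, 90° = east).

The pressure-gradient force points toward the west (bearing 270°).
Geostrophic balance: in the Northern Hemisphere the Coriolis force deflects motion to the right, so the geostrophic wind blows 90° to the right of the pressure-gradient force (low pressure on the left).
Rotating 270° by 90° clockwise gives 000° — the wind blows toward the north.

000°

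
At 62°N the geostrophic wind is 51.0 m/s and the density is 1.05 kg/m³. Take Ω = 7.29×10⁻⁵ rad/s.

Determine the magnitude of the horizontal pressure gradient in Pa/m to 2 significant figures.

Coriolis parameter at 62°N:
f = 2Ω sin φ = 2 × 7.29×10⁻⁵ × sin 62° = 1.29×10⁻⁴ s⁻¹
Geostrophic balance rearranged: |∂P/∂n| = f ρ V_g
|∂P/∂n| = 1.29×10⁻⁴ × 1.05 × 51.0 = 6.89×10⁻³ Pa/m

6.9×10⁻³ Pa/m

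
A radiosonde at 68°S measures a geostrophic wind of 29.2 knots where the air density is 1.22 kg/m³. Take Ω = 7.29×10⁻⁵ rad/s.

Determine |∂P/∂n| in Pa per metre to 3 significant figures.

2.48×10⁻³ Pa/m

Coriolis parameter at 68°S:
f = 2Ω sin φ = 2 × 7.29×10⁻⁵ × sin 68° = 1.35×10⁻⁴ s⁻¹
Wind speed in SI: 29.2 knots = 15.0 m/s
Geostrophic balance rearranged: |∂P/∂n| = f ρ V_g
|∂P/∂n| = 1.35×10⁻⁴ × 1.22 × 15.0 = 2.48×10⁻³ Pa/m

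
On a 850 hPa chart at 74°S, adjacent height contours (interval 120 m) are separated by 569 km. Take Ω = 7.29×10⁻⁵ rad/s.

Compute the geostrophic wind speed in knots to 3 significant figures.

28.7 knots

Coriolis parameter at 74°S:
f = 2Ω sin φ = 2 × 7.29×10⁻⁵ × sin 74° = 1.40×10⁻⁴ s⁻¹
Height gradient: |∂Z/∂n| = 120 m / 569000 m = 2.11×10⁻⁴
On a pressure surface, geostrophic balance gives V_g = (g/f)|∂Z/∂n|:
V_g = 9.81 × 2.11×10⁻⁴ / 1.40×10⁻⁴ = 14.8 m/s
Converting: 14.8 m/s × 1.944 = 28.7 knots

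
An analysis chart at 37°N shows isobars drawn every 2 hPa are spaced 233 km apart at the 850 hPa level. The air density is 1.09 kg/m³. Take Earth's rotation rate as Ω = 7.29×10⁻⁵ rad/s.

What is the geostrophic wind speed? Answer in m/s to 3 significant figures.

Coriolis parameter at 37°N:
f = 2Ω sin φ = 2 × 7.29×10⁻⁵ × sin 37° = 8.77×10⁻⁵ s⁻¹
Pressure gradient: |∂P/∂n| = 200 Pa / 233000 m = 8.58×10⁻⁴ Pa/m
Geostrophic balance (pressure-gradient force = Coriolis force):
V_g = (1/(fρ)) |∂P/∂n| = 8.58×10⁻⁴ / (8.77×10⁻⁵ × 1.09) = 8.97 m/s

8.97 m/s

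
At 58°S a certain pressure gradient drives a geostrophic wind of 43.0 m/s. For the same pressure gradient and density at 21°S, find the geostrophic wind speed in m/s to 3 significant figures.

With the same pressure gradient and density, V_g ∝ 1/f ∝ 1/sin φ.
V₂ = V₁ · sin φ₁ / sin φ₂ = 43.0 × sin 58° / sin 21°
V₂ = 43.0 × 0.8480/0.3584 = 102 m/s

102 m/s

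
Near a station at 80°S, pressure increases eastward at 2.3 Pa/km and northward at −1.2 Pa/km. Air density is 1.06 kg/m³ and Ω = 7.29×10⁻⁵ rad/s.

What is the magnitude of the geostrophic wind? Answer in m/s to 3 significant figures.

Coriolis parameter at 80°S:
f = 2Ω sin φ = 2 × 7.29×10⁻⁵ × sin 80° = 1.44×10⁻⁴ s⁻¹
In the Southern Hemisphere f is negative: f = −1.44×10⁻⁴ s⁻¹.
Component geostrophic relations (x east, y north):
u_g = −(1/(fρ)) ∂P/∂y,  v_g = (1/(fρ)) ∂P/∂x
u_g = −(−1.2×10⁻³)/(−1.44×10⁻⁴ × 1.06) = −7.88 m/s;  v_g = (2.3×10⁻³)/(−1.44×10⁻⁴ × 1.06) = −15.1 m/s
|V_g| = √(u_g² + v_g²) = 17.0 m/s

17.0 m/s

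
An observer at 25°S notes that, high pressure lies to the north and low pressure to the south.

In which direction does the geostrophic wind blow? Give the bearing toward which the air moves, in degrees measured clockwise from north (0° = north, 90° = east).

The pressure-gradient force points toward the south (bearing 180°).
Geostrophic balance: in the Southern Hemisphere the Coriolis force deflects motion to the left, so the geostrophic wind blows 90° to the left of the pressure-gradient force (low pressure on the right).
Rotating 180° by 90° counterclockwise gives 090° — the wind blows toward the east.

090°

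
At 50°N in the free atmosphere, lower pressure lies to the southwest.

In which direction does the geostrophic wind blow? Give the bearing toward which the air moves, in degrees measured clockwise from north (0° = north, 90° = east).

315°

The pressure-gradient force points toward the southwest (bearing 225°).
Geostrophic balance: in the Northern Hemisphere the Coriolis force deflects motion to the right, so the geostrophic wind blows 90° to the right of the pressure-gradient force (low pressure on the left).
Rotating 225° by 90° clockwise gives 315° — the wind blows toward the northwest.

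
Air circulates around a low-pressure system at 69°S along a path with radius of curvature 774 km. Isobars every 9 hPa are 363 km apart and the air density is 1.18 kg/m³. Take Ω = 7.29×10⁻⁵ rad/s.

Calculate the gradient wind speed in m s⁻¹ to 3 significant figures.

Coriolis parameter at 69°S:
f = 2Ω sin φ = 2 × 7.29×10⁻⁵ × sin 69° = 1.36×10⁻⁴ s⁻¹
Pressure gradient: |∂P/∂n| = 900 Pa / 363000 m = 2.48×10⁻³ Pa/m
Geostrophic speed: V_g = |∂P/∂n|/(fρ) = 2.48×10⁻³/(1.36×10⁻⁴ × 1.18) = 15.4 m/s
Around a low, centrifugal force acts outward with Coriolis, so pressure-gradient force balances both:
(1/ρ)|∂P/∂n| = fV + V²/R  →  V² + fR·V − fR·V_g = 0
With fR = 1.36×10⁻⁴ × 774×10³ m = 105 m/s:
V = [−fR + √((fR)² + 4 fR V_g)]/2 = [−105 + √(105² + 4×105×15.4)]/2 = 13.7 m/s
Subgeostrophic (V < V_g = 15.4 m/s), as expected around a low.

13.7 m s⁻¹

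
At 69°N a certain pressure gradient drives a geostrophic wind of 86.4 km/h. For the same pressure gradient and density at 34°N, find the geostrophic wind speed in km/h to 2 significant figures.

With the same pressure gradient and density, V_g ∝ 1/f ∝ 1/sin φ.
V₂ = V₁ · sin φ₁ / sin φ₂ = 86.4 × sin 69° / sin 34°
V₂ = 86.4 × 0.9336/0.5592 = 140 km/h

140 km/h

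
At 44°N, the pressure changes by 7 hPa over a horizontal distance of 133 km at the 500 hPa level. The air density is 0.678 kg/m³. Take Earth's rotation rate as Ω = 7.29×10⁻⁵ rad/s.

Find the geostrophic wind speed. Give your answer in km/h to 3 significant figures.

Coriolis parameter at 44°N:
f = 2Ω sin φ = 2 × 7.29×10⁻⁵ × sin 44° = 1.01×10⁻⁴ s⁻¹
Pressure gradient: |∂P/∂n| = 700 Pa / 133000 m = 5.26×10⁻³ Pa/m
Geostrophic balance (pressure-gradient force = Coriolis force):
V_g = (1/(fρ)) |∂P/∂n| = 5.26×10⁻³ / (1.01×10⁻⁴ × 0.678) = 76.6 m/s
Converting: 76.6 m/s × 3.6 = 276 km/h

276 km/h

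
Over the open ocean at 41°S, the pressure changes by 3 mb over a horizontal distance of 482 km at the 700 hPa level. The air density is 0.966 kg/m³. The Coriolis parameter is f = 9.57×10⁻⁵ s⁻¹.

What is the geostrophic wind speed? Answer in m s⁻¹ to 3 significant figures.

Pressure gradient: |∂P/∂n| = 300 Pa / 482000 m = 6.22×10⁻⁴ Pa/m
Geostrophic balance (pressure-gradient force = Coriolis force):
V_g = (1/(fρ)) |∂P/∂n| = 6.22×10⁻⁴ / (9.57×10⁻⁵ × 0.966) = 6.73 m/s

6.73 m s⁻¹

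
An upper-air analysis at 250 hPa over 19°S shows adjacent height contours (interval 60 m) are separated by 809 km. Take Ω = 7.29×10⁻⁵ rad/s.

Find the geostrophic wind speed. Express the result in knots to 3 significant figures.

Coriolis parameter at 19°S:
f = 2Ω sin φ = 2 × 7.29×10⁻⁵ × sin 19° = 4.75×10⁻⁵ s⁻¹
Height gradient: |∂Z/∂n| = 60 m / 809000 m = 7.42×10⁻⁵
On a pressure surface, geostrophic balance gives V_g = (g/f)|∂Z/∂n|:
V_g = 9.81 × 7.42×10⁻⁵ / 4.75×10⁻⁵ = 15.3 m/s
Converting: 15.3 m/s × 1.944 = 29.8 knots

29.8 knots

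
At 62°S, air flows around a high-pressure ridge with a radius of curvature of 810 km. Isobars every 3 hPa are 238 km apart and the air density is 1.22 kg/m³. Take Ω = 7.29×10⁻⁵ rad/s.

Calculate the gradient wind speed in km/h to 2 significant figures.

32 km/h

Coriolis parameter at 62°S:
f = 2Ω sin φ = 2 × 7.29×10⁻⁵ × sin 62° = 1.29×10⁻⁴ s⁻¹
Pressure gradient: |∂P/∂n| = 300 Pa / 238000 m = 1.26×10⁻³ Pa/m
Geostrophic speed: V_g = |∂P/∂n|/(fρ) = 1.26×10⁻³/(1.29×10⁻⁴ × 1.22) = 8.03 m/s
Around a high, pressure-gradient force acts outward with centrifugal, so Coriolis balances both:
fV = (1/ρ)|∂P/∂n| + V²/R  →  V² − fR·V + fR·V_g = 0
With fR = 1.29×10⁻⁴ × 810×10³ m = 104 m/s:
V = [fR − √((fR)² − 4 fR V_g)]/2 = [104 − √(104² − 4×104×8.03)]/2 = 8.76 m/s
Supergeostrophic (V > V_g = 8.03 m/s), as expected around a high.
Converting: 8.76 m/s × 3.6 = 32 km/h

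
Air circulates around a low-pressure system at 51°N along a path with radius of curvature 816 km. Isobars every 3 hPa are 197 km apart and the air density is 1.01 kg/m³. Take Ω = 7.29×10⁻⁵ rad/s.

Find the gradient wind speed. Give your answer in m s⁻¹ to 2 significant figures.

Coriolis parameter at 51°N:
f = 2Ω sin φ = 2 × 7.29×10⁻⁵ × sin 51° = 1.13×10⁻⁴ s⁻¹
Pressure gradient: |∂P/∂n| = 300 Pa / 197000 m = 1.52×10⁻³ Pa/m
Geostrophic speed: V_g = |∂P/∂n|/(fρ) = 1.52×10⁻³/(1.13×10⁻⁴ × 1.01) = 13.3 m/s
Around a low, centrifugal force acts outward with Coriolis, so pressure-gradient force balances both:
(1/ρ)|∂P/∂n| = fV + V²/R  →  V² + fR·V − fR·V_g = 0
With fR = 1.13×10⁻⁴ × 816×10³ m = 92.5 m/s:
V = [−fR + √((fR)² + 4 fR V_g)]/2 = [−92.5 + √(92.5² + 4×92.5×13.3)]/2 = 11.8 m/s
Subgeostrophic (V < V_g = 13.3 m/s), as expected around a low.

12 m s⁻¹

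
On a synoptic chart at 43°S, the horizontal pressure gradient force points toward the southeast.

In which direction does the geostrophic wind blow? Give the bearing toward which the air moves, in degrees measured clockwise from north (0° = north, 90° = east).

The pressure-gradient force points toward the southeast (bearing 135°).
Geostrophic balance: in the Southern Hemisphere the Coriolis force deflects motion to the left, so the geostrophic wind blows 90° to the left of the pressure-gradient force (low pressure on the right).
Rotating 135° by 90° counterclockwise gives 045° — the wind blows toward the northeast.

045°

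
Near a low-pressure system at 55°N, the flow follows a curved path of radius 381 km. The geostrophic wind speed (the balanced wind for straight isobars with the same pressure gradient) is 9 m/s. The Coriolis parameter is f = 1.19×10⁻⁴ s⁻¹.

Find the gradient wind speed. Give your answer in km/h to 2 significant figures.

28 km/h

Around a low, centrifugal force acts outward with Coriolis, so pressure-gradient force balances both:
(1/ρ)|∂P/∂n| = fV + V²/R  →  V² + fR·V − fR·V_g = 0
With fR = 1.19×10⁻⁴ × 381×10³ m = 45.3 m/s:
V = [−fR + √((fR)² + 4 fR V_g)]/2 = [−45.3 + √(45.3² + 4×45.3×9)]/2 = 7.69 m/s
Subgeostrophic (V < V_g = 9 m/s), as expected around a low.
Converting: 7.69 m/s × 3.6 = 28 km/h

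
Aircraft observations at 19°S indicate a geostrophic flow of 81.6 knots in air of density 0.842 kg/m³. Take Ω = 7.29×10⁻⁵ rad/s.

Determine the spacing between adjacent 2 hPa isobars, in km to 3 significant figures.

119 km

Coriolis parameter at 19°S:
f = 2Ω sin φ = 2 × 7.29×10⁻⁵ × sin 19° = 4.75×10⁻⁵ s⁻¹
Wind speed in SI: 81.6 knots = 42.0 m/s
Geostrophic balance rearranged: |∂P/∂n| = f ρ V_g
|∂P/∂n| = 4.75×10⁻⁵ × 0.842 × 42.0 = 1.68×10⁻³ Pa/m
Isobar spacing: Δn = ΔP/|∂P/∂n| = 200 Pa / 1.68×10⁻³ Pa/m = 119204 m ≈ 119 km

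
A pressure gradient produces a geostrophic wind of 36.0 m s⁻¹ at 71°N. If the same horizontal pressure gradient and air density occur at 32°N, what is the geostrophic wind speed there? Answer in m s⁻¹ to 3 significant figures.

64.2 m s⁻¹

With the same pressure gradient and density, V_g ∝ 1/f ∝ 1/sin φ.
V₂ = V₁ · sin φ₁ / sin φ₂ = 36.0 × sin 71° / sin 32°
V₂ = 36.0 × 0.9455/0.5299 = 64.2 m s⁻¹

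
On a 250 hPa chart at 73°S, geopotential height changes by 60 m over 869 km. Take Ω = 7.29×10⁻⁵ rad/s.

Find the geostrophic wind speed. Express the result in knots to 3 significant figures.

Coriolis parameter at 73°S:
f = 2Ω sin φ = 2 × 7.29×10⁻⁵ × sin 73° = 1.39×10⁻⁴ s⁻¹
Height gradient: |∂Z/∂n| = 60 m / 869000 m = 6.90×10⁻⁵
On a pressure surface, geostrophic balance gives V_g = (g/f)|∂Z/∂n|:
V_g = 9.81 × 6.90×10⁻⁵ / 1.39×10⁻⁴ = 4.86 m/s
Converting: 4.86 m/s × 1.944 = 9.44 knots

9.44 knots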